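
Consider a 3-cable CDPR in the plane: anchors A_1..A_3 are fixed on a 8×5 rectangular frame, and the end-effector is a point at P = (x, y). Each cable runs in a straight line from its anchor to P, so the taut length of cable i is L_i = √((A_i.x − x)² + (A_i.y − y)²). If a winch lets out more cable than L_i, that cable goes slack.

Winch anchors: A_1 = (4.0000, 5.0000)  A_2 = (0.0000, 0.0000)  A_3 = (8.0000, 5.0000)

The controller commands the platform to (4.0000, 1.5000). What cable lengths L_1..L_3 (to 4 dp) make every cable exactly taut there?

(3.5000, 4.2720, 5.3151)

L_1 = √((4.0000−4.0000)² + (5.0000−1.5000)²) = 3.5000
L_2 = √((0.0000−4.0000)² + (0.0000−1.5000)²) = 4.2720
L_3 = √((8.0000−4.0000)² + (5.0000−1.5000)²) = 5.3151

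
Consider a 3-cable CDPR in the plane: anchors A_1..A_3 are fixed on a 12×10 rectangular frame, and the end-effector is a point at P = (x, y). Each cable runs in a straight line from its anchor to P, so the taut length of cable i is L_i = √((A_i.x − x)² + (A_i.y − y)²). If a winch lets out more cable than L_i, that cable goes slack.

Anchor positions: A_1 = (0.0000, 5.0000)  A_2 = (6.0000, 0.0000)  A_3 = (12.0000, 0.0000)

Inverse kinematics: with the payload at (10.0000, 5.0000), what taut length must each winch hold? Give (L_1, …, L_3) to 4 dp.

L_1 = √((0.0000−10.0000)² + (5.0000−5.0000)²) = 10.0000
L_2 = √((6.0000−10.0000)² + (0.0000−5.0000)²) = 6.4031
L_3 = √((12.0000−10.0000)² + (0.0000−5.0000)²) = 5.3852

(10.0000, 6.4031, 5.3852)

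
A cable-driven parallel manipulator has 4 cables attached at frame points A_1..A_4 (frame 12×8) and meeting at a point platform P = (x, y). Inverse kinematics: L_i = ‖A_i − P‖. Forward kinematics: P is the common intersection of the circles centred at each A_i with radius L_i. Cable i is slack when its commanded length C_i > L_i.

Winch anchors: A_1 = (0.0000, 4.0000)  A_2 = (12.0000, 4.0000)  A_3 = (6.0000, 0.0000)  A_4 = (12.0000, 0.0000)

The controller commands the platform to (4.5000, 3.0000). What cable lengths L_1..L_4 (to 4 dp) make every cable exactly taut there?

(4.6098, 7.5664, 3.3541, 8.0777)

L_1 = √((0.0000−4.5000)² + (4.0000−3.0000)²) = 4.6098
L_2 = √((12.0000−4.5000)² + (4.0000−3.0000)²) = 7.5664
L_3 = √((6.0000−4.5000)² + (0.0000−3.0000)²) = 3.3541
L_4 = √((12.0000−4.5000)² + (0.0000−3.0000)²) = 8.0777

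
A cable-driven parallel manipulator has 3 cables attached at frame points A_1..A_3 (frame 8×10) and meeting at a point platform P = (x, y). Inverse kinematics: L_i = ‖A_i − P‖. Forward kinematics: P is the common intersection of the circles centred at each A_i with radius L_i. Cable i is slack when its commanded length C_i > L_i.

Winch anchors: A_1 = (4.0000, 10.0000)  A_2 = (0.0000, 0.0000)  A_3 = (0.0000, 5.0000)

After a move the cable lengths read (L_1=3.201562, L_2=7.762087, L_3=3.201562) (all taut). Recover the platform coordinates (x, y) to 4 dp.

circle eqns → linear via eq_j − eq_1; set q_j = A_j·A_j − L_j²
q_1 = 16.0000+100.0000−10.2500 = 105.7500
8.0000·x + 20.0000·y = q_1−q_2 = 166.0000
8.0000·x + 10.0000·y = q_1−q_3 = 91.0000
solve first two rows → x=2.0000, y=7.5000

(2.0000, 7.5000)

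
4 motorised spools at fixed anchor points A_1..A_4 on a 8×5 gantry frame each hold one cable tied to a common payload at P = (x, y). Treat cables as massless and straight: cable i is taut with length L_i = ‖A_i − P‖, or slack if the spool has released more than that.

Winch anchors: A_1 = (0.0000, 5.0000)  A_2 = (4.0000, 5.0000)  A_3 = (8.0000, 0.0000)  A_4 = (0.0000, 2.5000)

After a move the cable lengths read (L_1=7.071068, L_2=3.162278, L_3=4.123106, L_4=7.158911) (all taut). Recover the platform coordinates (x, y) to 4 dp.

each cable: (A_i−P)·(A_i−P) = L_i²; let k_i = ‖A_i‖²−L_i²
k_1 = 0.0000+25.0000−50.0000 = -25.0000
row 1: -8.0000x + 0.0000y = -56.0000  (k_2=31.0000)
row 2: -16.0000x + 10.0000y = -72.0000  (k_3=47.0000)
row 3: 0.0000x + 5.0000y = 20.0000  (k_4=-45.0000)
Cramer on rows 1–2 → x = 7.0000, y = 4.0000
check cable 4: ‖A_4−P‖² = 51.2500 ≈ L_4² = 51.2500 ✓

(7.0000, 4.0000)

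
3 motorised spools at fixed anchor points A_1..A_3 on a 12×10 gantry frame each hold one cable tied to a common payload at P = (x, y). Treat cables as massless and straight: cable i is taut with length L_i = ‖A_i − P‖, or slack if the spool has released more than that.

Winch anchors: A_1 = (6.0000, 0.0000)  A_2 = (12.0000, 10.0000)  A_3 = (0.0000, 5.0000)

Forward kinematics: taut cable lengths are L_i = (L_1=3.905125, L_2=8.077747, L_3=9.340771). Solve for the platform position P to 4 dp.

each cable: (A_i−P)·(A_i−P) = L_i²; let c_i = ‖A_i‖²−L_i²
c_1 = 36.0000+0.0000−15.2500 = 20.7500
row 1: -12.0000x − 20.0000y = -158.0000  (c_2=178.7500)
row 2: 12.0000x − 10.0000y = 83.0000  (c_3=-62.2500)
Cramer on rows 1–2 → x = 9.0000, y = 2.5000

(9.0000, 2.5000)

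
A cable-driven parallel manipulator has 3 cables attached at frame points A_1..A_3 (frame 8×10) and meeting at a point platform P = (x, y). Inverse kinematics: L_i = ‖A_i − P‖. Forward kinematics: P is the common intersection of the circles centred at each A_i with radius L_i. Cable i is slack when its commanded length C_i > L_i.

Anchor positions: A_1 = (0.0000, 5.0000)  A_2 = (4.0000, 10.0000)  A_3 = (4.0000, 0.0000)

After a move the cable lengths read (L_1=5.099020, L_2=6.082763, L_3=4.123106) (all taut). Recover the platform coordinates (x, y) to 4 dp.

(5.0000, 4.0000)

circle eqns → linear via eq_j − eq_1; set k_j = A_j·A_j − L_j²
k_1 = 0.0000+25.0000−26.0000 = -1.0000
-8.0000·x − 10.0000·y = k_1−k_2 = -80.0000
-8.0000·x + 10.0000·y = k_1−k_3 = 0.0000
solve first two rows → x=5.0000, y=4.0000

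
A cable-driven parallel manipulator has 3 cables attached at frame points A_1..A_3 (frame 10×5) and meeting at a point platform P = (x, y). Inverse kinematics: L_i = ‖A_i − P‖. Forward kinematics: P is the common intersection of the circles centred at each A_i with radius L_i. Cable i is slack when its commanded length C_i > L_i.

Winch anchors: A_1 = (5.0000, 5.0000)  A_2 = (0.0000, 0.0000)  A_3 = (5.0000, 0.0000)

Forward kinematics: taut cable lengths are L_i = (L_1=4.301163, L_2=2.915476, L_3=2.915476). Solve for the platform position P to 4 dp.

each cable: (A_i−P)·(A_i−P) = L_i²; let k_i = ‖A_i‖²−L_i²
k_1 = 25.0000+25.0000−18.5000 = 31.5000
row 1: 10.0000x + 10.0000y = 40.0000  (k_2=-8.5000)
row 2: 0.0000x + 10.0000y = 15.0000  (k_3=16.5000)
Cramer on rows 1–2 → x = 2.5000, y = 1.5000

(2.5000, 1.5000)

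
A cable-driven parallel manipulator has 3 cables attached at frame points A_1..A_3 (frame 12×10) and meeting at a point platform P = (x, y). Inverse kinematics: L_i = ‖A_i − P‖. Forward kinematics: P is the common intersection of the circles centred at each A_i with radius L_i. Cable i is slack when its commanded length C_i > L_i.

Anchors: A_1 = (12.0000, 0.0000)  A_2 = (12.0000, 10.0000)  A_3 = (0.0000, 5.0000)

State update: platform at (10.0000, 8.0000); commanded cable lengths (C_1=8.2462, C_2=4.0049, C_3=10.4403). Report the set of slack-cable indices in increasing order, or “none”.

2

cable 1: √((2.0000)²+(-8.0000)²)=8.2462, C_1=8.2462: taut
cable 2: √((2.0000)²+(2.0000)²)=2.8284, C_2=4.0049: slack
cable 3: √((-10.0000)²+(-3.0000)²)=10.4403, C_3=10.4403: taut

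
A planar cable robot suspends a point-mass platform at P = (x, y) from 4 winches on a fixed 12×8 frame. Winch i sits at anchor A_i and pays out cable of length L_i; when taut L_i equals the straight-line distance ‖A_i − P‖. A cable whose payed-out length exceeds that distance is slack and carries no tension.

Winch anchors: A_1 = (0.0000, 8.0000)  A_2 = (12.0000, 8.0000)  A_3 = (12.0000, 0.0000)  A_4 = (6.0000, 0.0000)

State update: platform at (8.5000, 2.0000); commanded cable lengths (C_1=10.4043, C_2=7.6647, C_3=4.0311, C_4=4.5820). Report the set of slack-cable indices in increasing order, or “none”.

cable 1: L_1 = ‖A_1−P‖ = 10.4043;  C_1 = 10.4043 → taut
cable 2: L_2 = ‖A_2−P‖ = 6.9462;  C_2 = 7.6647 → slack
cable 3: L_3 = ‖A_3−P‖ = 4.0311;  C_3 = 4.0311 → taut
cable 4: L_4 = ‖A_4−P‖ = 3.2016;  C_4 = 4.5820 → slack

2, 4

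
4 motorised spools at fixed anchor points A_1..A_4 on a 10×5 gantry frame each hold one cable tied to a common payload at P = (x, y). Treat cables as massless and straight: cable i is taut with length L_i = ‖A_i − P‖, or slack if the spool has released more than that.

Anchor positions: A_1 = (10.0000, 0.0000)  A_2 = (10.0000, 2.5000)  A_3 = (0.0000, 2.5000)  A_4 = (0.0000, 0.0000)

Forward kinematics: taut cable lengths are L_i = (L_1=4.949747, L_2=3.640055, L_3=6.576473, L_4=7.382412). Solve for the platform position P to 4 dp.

expand ‖A_i−P‖²=L_i² and subtract eq 1 (q_i ≔ ‖A_i‖²−L_i²)
q_1 = 100.0000+0.0000−24.5000 = 75.5000
eq1−eq2 → [0.0000  -5.0000]·P = -17.5000
eq1−eq3 → [20.0000  -5.0000]·P = 112.5000
eq1−eq4 → [20.0000  0.0000]·P = 130.0000
2×2 solve → P = (6.5000, 3.5000)
check cable 4: ‖A_4−P‖² = 54.5000 ≈ L_4² = 54.5000 ✓

(6.5000, 3.5000)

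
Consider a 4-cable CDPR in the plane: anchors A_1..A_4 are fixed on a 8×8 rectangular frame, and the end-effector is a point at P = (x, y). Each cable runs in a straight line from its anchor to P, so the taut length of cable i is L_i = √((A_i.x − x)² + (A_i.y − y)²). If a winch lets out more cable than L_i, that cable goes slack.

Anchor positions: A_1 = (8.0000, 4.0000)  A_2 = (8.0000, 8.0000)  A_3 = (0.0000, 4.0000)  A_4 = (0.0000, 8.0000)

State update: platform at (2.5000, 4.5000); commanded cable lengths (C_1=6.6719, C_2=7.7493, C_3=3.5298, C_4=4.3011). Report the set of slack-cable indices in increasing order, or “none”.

1, 2, 3

cable 1: L_1 = ‖A_1−P‖ = 5.5227;  C_1 = 6.6719 → slack
cable 2: L_2 = ‖A_2−P‖ = 6.5192;  C_2 = 7.7493 → slack
cable 3: L_3 = ‖A_3−P‖ = 2.5495;  C_3 = 3.5298 → slack
cable 4: L_4 = ‖A_4−P‖ = 4.3012;  C_4 = 4.3011 → taut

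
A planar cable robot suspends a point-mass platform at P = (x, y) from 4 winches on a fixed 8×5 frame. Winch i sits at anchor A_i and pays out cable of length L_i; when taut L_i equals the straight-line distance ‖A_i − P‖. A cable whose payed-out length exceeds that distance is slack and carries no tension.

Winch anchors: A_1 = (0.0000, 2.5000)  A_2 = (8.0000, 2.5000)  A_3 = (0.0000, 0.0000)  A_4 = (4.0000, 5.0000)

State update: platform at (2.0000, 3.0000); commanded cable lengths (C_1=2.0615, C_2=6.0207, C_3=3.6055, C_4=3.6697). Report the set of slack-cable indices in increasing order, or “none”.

cable 1: √((-2.0000)²+(-0.5000)²)=2.0616, C_1=2.0615: taut
cable 2: √((6.0000)²+(-0.5000)²)=6.0208, C_2=6.0207: taut
cable 3: √((-2.0000)²+(-3.0000)²)=3.6056, C_3=3.6055: taut
cable 4: √((2.0000)²+(2.0000)²)=2.8284, C_4=3.6697: slack

4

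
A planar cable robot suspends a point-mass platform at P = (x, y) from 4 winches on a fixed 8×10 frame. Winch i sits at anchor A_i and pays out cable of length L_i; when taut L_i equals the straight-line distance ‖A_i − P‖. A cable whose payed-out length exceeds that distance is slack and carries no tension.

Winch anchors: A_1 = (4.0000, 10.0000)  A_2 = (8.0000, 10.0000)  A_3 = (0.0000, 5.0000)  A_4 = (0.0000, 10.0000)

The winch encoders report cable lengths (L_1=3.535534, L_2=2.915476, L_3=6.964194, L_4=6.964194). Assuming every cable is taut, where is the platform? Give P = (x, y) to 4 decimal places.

(6.5000, 7.5000)

circle eqns → linear via eq_j − eq_1; set q_j = A_j·A_j − L_j²
q_1 = 16.0000+100.0000−12.5000 = 103.5000
-8.0000·x + 0.0000·y = q_1−q_2 = -52.0000
8.0000·x + 10.0000·y = q_1−q_3 = 127.0000
8.0000·x + 0.0000·y = q_1−q_4 = 52.0000
solve first two rows → x=6.5000, y=7.5000
check cable 4: ‖A_4−P‖² = 48.5000 ≈ L_4² = 48.5000 ✓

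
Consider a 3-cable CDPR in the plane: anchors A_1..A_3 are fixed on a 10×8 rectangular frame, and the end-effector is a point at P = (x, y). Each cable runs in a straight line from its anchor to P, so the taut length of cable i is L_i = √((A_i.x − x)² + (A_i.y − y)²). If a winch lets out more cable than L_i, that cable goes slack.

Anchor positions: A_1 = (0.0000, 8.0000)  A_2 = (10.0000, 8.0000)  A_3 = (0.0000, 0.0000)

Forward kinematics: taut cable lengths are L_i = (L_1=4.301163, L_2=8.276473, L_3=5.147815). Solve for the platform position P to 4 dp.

(2.5000, 4.5000)

circle eqns → linear via eq_j − eq_1; set q_j = A_j·A_j − L_j²
q_1 = 0.0000+64.0000−18.5000 = 45.5000
-20.0000·x + 0.0000·y = q_1−q_2 = -50.0000
0.0000·x + 16.0000·y = q_1−q_3 = 72.0000
solve first two rows → x=2.5000, y=4.5000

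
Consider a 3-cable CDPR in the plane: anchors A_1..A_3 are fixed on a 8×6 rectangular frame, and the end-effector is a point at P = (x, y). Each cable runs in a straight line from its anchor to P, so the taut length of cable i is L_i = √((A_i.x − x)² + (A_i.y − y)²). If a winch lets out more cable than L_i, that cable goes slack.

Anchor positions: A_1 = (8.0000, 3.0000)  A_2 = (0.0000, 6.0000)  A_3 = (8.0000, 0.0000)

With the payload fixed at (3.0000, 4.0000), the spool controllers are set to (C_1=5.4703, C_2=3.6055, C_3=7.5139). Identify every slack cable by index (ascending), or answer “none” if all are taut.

cable 1: √((5.0000)²+(-1.0000)²)=5.0990, C_1=5.4703: slack
cable 2: √((-3.0000)²+(2.0000)²)=3.6056, C_2=3.6055: taut
cable 3: √((5.0000)²+(-4.0000)²)=6.4031, C_3=7.5139: slack

1, 3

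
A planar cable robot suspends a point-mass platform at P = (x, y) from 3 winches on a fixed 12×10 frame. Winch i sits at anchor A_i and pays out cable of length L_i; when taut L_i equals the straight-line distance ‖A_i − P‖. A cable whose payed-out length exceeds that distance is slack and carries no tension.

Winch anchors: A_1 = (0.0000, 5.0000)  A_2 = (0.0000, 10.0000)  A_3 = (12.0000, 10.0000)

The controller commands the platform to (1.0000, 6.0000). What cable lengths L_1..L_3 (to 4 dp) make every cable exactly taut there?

L_1: Δ = A_1−P = (-1.0000, -1.0000) → ‖Δ‖ = √2.0000 = 1.4142
L_2: Δ = A_2−P = (-1.0000, 4.0000) → ‖Δ‖ = √17.0000 = 4.1231
L_3: Δ = A_3−P = (11.0000, 4.0000) → ‖Δ‖ = √137.0000 = 11.7047

(1.4142, 4.1231, 11.7047)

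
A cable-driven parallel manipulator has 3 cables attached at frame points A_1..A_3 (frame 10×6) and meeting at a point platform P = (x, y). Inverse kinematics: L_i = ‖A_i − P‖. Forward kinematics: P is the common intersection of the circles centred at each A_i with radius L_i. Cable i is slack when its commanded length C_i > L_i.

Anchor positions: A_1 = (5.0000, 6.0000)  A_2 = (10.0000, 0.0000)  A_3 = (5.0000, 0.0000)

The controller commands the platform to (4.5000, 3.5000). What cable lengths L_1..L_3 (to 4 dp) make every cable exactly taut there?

L_1: Δ = A_1−P = (0.5000, 2.5000) → ‖Δ‖ = √6.5000 = 2.5495
L_2: Δ = A_2−P = (5.5000, -3.5000) → ‖Δ‖ = √42.5000 = 6.5192
L_3: Δ = A_3−P = (0.5000, -3.5000) → ‖Δ‖ = √12.5000 = 3.5355

(2.5495, 6.5192, 3.5355)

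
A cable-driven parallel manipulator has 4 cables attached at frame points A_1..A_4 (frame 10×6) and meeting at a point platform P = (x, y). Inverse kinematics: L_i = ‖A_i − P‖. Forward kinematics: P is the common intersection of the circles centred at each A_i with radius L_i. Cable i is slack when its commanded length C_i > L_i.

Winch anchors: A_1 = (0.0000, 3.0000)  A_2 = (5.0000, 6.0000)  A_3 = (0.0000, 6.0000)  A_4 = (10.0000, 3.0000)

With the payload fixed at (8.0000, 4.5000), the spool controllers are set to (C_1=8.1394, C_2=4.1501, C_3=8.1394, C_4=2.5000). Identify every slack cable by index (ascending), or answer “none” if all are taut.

cable 1: L_1 = ‖A_1−P‖ = 8.1394;  C_1 = 8.1394 → taut
cable 2: L_2 = ‖A_2−P‖ = 3.3541;  C_2 = 4.1501 → slack
cable 3: L_3 = ‖A_3−P‖ = 8.1394;  C_3 = 8.1394 → taut
cable 4: L_4 = ‖A_4−P‖ = 2.5000;  C_4 = 2.5000 → taut

2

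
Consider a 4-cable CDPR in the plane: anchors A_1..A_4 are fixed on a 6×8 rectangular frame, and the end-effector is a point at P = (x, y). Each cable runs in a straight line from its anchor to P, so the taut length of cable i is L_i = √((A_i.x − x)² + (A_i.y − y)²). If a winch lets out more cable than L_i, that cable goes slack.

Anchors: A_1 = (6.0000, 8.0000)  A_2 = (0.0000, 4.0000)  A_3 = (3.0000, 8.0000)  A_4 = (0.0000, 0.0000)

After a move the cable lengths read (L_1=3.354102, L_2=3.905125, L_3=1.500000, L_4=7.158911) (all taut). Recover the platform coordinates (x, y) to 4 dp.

expand ‖A_i−P‖²=L_i² and subtract eq 1 (q_i ≔ ‖A_i‖²−L_i²)
q_1 = 36.0000+64.0000−11.2500 = 88.7500
eq1−eq2 → [12.0000  8.0000]·P = 88.0000
eq1−eq3 → [6.0000  0.0000]·P = 18.0000
eq1−eq4 → [12.0000  16.0000]·P = 140.0000
2×2 solve → P = (3.0000, 6.5000)
check cable 4: ‖A_4−P‖² = 51.2500 ≈ L_4² = 51.2500 ✓

(3.0000, 6.5000)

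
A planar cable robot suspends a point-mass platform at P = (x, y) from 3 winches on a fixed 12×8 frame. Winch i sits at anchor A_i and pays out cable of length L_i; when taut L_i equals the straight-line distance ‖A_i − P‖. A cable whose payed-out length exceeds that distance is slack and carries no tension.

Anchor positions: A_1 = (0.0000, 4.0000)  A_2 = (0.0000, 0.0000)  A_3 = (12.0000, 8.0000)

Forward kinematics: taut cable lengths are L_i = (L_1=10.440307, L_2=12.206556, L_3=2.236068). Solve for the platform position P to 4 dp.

expand ‖A_i−P‖²=L_i² and subtract eq 1 (q_i ≔ ‖A_i‖²−L_i²)
q_1 = 0.0000+16.0000−109.0000 = -93.0000
eq1−eq2 → [0.0000  8.0000]·P = 56.0000
eq1−eq3 → [-24.0000  -8.0000]·P = -296.0000
2×2 solve → P = (10.0000, 7.0000)

(10.0000, 7.0000)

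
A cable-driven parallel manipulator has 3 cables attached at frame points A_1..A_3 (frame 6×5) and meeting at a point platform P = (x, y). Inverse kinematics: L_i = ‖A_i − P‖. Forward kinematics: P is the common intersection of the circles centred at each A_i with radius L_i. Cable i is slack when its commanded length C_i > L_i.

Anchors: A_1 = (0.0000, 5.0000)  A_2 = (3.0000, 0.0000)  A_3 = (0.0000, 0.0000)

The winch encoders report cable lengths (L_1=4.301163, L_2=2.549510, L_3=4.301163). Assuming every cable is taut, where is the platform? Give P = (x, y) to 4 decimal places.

(3.5000, 2.5000)

expand ‖A_i−P‖²=L_i² and subtract eq 1 (k_i ≔ ‖A_i‖²−L_i²)
k_1 = 0.0000+25.0000−18.5000 = 6.5000
eq1−eq2 → [-6.0000  10.0000]·P = 4.0000
eq1−eq3 → [0.0000  10.0000]·P = 25.0000
2×2 solve → P = (3.5000, 2.5000)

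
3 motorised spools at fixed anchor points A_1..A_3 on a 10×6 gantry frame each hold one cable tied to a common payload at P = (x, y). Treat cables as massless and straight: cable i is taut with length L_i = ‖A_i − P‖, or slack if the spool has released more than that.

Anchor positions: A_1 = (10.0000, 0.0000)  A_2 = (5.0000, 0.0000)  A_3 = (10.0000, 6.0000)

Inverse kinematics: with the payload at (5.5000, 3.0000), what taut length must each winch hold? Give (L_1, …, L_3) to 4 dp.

cable 1: Δx=4.5000, Δy=-3.0000; L_1 = √(Δx²+Δy²) = 5.4083
cable 2: Δx=-0.5000, Δy=-3.0000; L_2 = √(Δx²+Δy²) = 3.0414
cable 3: Δx=4.5000, Δy=3.0000; L_3 = √(Δx²+Δy²) = 5.4083

(5.4083, 3.0414, 5.4083)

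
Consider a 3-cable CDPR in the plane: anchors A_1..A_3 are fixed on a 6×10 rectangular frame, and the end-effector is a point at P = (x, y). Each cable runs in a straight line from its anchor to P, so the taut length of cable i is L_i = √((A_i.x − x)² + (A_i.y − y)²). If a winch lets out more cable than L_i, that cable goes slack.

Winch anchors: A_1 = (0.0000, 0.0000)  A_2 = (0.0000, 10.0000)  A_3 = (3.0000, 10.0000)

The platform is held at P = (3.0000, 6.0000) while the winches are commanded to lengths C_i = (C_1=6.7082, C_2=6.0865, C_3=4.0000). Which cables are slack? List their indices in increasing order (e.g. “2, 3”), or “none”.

2

cable 1: √((-3.0000)²+(-6.0000)²)=6.7082, C_1=6.7082: taut
cable 2: √((-3.0000)²+(4.0000)²)=5.0000, C_2=6.0865: slack
cable 3: √((0.0000)²+(4.0000)²)=4.0000, C_3=4.0000: taut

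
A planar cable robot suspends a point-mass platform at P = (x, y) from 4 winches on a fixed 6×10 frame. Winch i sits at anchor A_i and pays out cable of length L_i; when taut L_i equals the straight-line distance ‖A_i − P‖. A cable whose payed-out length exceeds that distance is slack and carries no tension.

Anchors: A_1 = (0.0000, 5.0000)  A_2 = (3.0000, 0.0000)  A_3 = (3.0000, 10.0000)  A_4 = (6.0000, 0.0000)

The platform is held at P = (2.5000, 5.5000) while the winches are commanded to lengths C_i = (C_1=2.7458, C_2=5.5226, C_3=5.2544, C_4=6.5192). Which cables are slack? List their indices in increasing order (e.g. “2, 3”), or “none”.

cable 1: L_1 = ‖A_1−P‖ = 2.5495;  C_1 = 2.7458 → slack
cable 2: L_2 = ‖A_2−P‖ = 5.5227;  C_2 = 5.5226 → taut
cable 3: L_3 = ‖A_3−P‖ = 4.5277;  C_3 = 5.2544 → slack
cable 4: L_4 = ‖A_4−P‖ = 6.5192;  C_4 = 6.5192 → taut

1, 3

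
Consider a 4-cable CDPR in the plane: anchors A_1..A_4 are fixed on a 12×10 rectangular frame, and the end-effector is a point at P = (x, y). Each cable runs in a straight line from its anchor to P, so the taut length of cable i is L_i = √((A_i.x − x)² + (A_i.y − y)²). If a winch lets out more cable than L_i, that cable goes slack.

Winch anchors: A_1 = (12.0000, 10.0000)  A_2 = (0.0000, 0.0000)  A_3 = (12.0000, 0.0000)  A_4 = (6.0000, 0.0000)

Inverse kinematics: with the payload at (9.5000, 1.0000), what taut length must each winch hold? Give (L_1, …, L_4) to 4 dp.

L_1: Δ = A_1−P = (2.5000, 9.0000) → ‖Δ‖ = √87.2500 = 9.3408
L_2: Δ = A_2−P = (-9.5000, -1.0000) → ‖Δ‖ = √91.2500 = 9.5525
L_3: Δ = A_3−P = (2.5000, -1.0000) → ‖Δ‖ = √7.2500 = 2.6926
L_4: Δ = A_4−P = (-3.5000, -1.0000) → ‖Δ‖ = √13.2500 = 3.6401

(9.3408, 9.5525, 2.6926, 3.6401)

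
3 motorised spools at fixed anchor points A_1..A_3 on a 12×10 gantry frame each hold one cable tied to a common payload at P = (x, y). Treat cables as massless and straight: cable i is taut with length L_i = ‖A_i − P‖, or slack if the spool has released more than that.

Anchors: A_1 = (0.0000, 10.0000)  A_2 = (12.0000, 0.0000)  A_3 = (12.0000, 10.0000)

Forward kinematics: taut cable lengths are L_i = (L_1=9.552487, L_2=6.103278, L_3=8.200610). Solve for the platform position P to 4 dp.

(7.0000, 3.5000)

each cable: (A_i−P)·(A_i−P) = L_i²; let k_i = ‖A_i‖²−L_i²
k_1 = 0.0000+100.0000−91.2500 = 8.7500
row 1: -24.0000x + 20.0000y = -98.0000  (k_2=106.7500)
row 2: -24.0000x + 0.0000y = -168.0000  (k_3=176.7500)
Cramer on rows 1–2 → x = 7.0000, y = 3.5000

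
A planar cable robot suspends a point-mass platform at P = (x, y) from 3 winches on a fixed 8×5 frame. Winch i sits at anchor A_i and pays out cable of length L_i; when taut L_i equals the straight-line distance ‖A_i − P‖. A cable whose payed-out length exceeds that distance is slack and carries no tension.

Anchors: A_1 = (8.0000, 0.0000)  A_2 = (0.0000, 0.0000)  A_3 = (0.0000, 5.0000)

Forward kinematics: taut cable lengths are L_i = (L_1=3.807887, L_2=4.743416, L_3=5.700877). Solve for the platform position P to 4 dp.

(4.5000, 1.5000)

expand ‖A_i−P‖²=L_i² and subtract eq 1 (c_i ≔ ‖A_i‖²−L_i²)
c_1 = 64.0000+0.0000−14.5000 = 49.5000
eq1−eq2 → [16.0000  0.0000]·P = 72.0000
eq1−eq3 → [16.0000  -10.0000]·P = 57.0000
2×2 solve → P = (4.5000, 1.5000)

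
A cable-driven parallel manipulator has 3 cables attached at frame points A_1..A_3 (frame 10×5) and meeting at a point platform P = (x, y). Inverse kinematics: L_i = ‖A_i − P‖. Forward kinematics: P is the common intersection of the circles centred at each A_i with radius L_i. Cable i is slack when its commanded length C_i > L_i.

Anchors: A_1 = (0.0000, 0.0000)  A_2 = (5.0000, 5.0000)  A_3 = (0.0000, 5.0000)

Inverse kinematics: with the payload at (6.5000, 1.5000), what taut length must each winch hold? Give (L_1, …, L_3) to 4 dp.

L_1: Δ = A_1−P = (-6.5000, -1.5000) → ‖Δ‖ = √44.5000 = 6.6708
L_2: Δ = A_2−P = (-1.5000, 3.5000) → ‖Δ‖ = √14.5000 = 3.8079
L_3: Δ = A_3−P = (-6.5000, 3.5000) → ‖Δ‖ = √54.5000 = 7.3824

(6.6708, 3.8079, 7.3824)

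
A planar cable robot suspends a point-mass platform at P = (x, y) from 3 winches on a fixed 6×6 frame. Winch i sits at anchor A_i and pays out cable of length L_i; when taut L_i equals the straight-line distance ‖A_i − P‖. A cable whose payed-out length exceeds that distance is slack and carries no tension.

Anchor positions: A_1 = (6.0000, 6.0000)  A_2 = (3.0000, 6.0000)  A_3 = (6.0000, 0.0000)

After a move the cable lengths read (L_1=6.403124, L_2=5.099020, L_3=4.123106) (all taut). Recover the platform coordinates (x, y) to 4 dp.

(2.0000, 1.0000)

each cable: (A_i−P)·(A_i−P) = L_i²; let q_i = ‖A_i‖²−L_i²
q_1 = 36.0000+36.0000−41.0000 = 31.0000
row 1: 6.0000x + 0.0000y = 12.0000  (q_2=19.0000)
row 2: 0.0000x + 12.0000y = 12.0000  (q_3=19.0000)
Cramer on rows 1–2 → x = 2.0000, y = 1.0000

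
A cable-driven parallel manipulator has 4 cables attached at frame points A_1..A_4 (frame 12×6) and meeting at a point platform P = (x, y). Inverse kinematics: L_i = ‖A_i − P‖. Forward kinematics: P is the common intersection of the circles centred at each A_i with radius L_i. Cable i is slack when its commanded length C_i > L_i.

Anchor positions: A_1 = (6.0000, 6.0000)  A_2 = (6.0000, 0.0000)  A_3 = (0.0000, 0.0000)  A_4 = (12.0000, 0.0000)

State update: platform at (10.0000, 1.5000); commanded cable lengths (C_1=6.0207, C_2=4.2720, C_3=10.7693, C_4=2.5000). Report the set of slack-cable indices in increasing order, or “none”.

cable 1: √((-4.0000)²+(4.5000)²)=6.0208, C_1=6.0207: taut
cable 2: √((-4.0000)²+(-1.5000)²)=4.2720, C_2=4.2720: taut
cable 3: √((-10.0000)²+(-1.5000)²)=10.1119, C_3=10.7693: slack
cable 4: √((2.0000)²+(-1.5000)²)=2.5000, C_4=2.5000: taut

3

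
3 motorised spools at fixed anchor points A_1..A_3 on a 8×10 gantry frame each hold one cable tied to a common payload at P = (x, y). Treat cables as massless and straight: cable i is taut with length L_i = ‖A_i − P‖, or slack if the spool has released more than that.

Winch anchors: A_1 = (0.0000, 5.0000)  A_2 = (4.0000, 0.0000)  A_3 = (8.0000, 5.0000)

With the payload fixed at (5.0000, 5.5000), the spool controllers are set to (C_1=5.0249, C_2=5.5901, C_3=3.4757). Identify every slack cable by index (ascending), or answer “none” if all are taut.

3

cable 1: L_1 = ‖A_1−P‖ = 5.0249;  C_1 = 5.0249 → taut
cable 2: L_2 = ‖A_2−P‖ = 5.5902;  C_2 = 5.5901 → taut
cable 3: L_3 = ‖A_3−P‖ = 3.0414;  C_3 = 3.4757 → slack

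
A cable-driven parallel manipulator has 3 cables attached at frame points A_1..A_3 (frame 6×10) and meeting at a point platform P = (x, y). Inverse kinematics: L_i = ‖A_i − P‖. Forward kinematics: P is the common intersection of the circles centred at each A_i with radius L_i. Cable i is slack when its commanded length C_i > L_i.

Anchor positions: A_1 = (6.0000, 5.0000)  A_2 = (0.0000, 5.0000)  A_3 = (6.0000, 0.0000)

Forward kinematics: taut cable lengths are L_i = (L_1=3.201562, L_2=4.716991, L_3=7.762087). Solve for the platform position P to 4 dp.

(4.0000, 7.5000)

each cable: (A_i−P)·(A_i−P) = L_i²; let c_i = ‖A_i‖²−L_i²
c_1 = 36.0000+25.0000−10.2500 = 50.7500
row 1: 12.0000x + 0.0000y = 48.0000  (c_2=2.7500)
row 2: 0.0000x + 10.0000y = 75.0000  (c_3=-24.2500)
Cramer on rows 1–2 → x = 4.0000, y = 7.5000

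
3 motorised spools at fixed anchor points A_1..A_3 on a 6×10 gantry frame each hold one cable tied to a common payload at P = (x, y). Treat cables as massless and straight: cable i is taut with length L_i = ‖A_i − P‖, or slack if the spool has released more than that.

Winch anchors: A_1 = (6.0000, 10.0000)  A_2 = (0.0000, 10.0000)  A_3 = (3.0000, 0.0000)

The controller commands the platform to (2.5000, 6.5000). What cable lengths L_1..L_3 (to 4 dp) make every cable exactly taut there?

L_1: Δ = A_1−P = (3.5000, 3.5000) → ‖Δ‖ = √24.5000 = 4.9497
L_2: Δ = A_2−P = (-2.5000, 3.5000) → ‖Δ‖ = √18.5000 = 4.3012
L_3: Δ = A_3−P = (0.5000, -6.5000) → ‖Δ‖ = √42.5000 = 6.5192

(4.9497, 4.3012, 6.5192)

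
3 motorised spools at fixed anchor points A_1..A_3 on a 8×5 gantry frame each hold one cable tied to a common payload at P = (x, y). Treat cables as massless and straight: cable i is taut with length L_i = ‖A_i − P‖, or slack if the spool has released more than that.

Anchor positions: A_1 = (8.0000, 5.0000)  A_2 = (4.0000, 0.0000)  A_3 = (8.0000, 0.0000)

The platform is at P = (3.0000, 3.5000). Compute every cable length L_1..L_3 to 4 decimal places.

L_1 = √((8.0000−3.0000)² + (5.0000−3.5000)²) = 5.2202
L_2 = √((4.0000−3.0000)² + (0.0000−3.5000)²) = 3.6401
L_3 = √((8.0000−3.0000)² + (0.0000−3.5000)²) = 6.1033

(5.2202, 3.6401, 6.1033)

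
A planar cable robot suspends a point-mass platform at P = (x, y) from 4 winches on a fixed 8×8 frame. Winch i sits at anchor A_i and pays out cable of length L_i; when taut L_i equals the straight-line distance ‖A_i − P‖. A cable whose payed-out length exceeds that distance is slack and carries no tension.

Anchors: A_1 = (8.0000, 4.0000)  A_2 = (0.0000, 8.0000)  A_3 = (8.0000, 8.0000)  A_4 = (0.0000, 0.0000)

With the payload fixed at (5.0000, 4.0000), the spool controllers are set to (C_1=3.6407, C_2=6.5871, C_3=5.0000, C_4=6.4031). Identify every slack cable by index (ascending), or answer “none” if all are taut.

cable 1: L_1 = ‖A_1−P‖ = 3.0000;  C_1 = 3.6407 → slack
cable 2: L_2 = ‖A_2−P‖ = 6.4031;  C_2 = 6.5871 → slack
cable 3: L_3 = ‖A_3−P‖ = 5.0000;  C_3 = 5.0000 → taut
cable 4: L_4 = ‖A_4−P‖ = 6.4031;  C_4 = 6.4031 → taut

1, 2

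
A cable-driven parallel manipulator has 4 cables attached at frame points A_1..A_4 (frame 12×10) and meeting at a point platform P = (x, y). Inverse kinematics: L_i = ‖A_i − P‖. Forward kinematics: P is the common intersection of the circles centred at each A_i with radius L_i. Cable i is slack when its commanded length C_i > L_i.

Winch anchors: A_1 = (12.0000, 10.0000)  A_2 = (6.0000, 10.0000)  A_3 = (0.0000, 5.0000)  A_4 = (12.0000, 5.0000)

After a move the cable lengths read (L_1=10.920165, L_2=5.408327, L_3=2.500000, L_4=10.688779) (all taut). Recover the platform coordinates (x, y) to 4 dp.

(1.5000, 7.0000)

circle eqns → linear via eq_j − eq_1; set q_j = A_j·A_j − L_j²
q_1 = 144.0000+100.0000−119.2500 = 124.7500
12.0000·x + 0.0000·y = q_1−q_2 = 18.0000
24.0000·x + 10.0000·y = q_1−q_3 = 106.0000
0.0000·x + 10.0000·y = q_1−q_4 = 70.0000
solve first two rows → x=1.5000, y=7.0000
check cable 4: ‖A_4−P‖² = 114.2500 ≈ L_4² = 114.2500 ✓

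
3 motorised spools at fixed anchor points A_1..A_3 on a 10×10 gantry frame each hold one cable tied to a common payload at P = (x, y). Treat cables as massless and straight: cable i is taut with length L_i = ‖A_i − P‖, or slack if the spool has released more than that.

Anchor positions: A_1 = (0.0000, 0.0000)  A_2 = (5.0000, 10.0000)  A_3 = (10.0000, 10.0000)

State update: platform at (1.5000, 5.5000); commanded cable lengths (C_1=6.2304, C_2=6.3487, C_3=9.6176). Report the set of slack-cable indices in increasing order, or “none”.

1, 2

cable 1: √((-1.5000)²+(-5.5000)²)=5.7009, C_1=6.2304: slack
cable 2: √((3.5000)²+(4.5000)²)=5.7009, C_2=6.3487: slack
cable 3: √((8.5000)²+(4.5000)²)=9.6177, C_3=9.6176: taut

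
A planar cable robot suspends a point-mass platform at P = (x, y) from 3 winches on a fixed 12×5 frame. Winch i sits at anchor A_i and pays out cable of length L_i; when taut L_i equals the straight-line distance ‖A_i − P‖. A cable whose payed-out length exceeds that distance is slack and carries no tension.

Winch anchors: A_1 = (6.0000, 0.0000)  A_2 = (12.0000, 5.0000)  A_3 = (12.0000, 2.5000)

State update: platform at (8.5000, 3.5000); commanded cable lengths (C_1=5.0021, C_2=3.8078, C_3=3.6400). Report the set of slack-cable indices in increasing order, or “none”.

1

cable 1: L_1 = ‖A_1−P‖ = 4.3012;  C_1 = 5.0021 → slack
cable 2: L_2 = ‖A_2−P‖ = 3.8079;  C_2 = 3.8078 → taut
cable 3: L_3 = ‖A_3−P‖ = 3.6401;  C_3 = 3.6400 → taut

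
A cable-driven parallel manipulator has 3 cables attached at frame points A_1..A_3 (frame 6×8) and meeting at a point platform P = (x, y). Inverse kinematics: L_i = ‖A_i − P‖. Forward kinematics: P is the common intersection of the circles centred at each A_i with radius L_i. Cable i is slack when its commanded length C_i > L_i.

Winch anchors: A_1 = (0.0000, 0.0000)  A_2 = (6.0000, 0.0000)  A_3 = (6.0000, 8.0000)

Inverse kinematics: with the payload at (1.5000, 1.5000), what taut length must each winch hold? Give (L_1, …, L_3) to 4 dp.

L_1: Δ = A_1−P = (-1.5000, -1.5000) → ‖Δ‖ = √4.5000 = 2.1213
L_2: Δ = A_2−P = (4.5000, -1.5000) → ‖Δ‖ = √22.5000 = 4.7434
L_3: Δ = A_3−P = (4.5000, 6.5000) → ‖Δ‖ = √62.5000 = 7.9057

(2.1213, 4.7434, 7.9057)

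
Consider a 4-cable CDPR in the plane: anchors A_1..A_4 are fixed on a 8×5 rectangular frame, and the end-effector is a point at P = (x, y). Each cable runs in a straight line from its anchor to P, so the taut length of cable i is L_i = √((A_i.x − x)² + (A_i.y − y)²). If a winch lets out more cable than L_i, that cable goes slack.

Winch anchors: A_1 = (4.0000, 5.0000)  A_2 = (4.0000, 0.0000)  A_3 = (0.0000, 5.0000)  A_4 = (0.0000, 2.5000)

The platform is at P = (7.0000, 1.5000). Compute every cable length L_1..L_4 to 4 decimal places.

(4.6098, 3.3541, 7.8262, 7.0711)

cable 1: Δx=-3.0000, Δy=3.5000; L_1 = √(Δx²+Δy²) = 4.6098
cable 2: Δx=-3.0000, Δy=-1.5000; L_2 = √(Δx²+Δy²) = 3.3541
cable 3: Δx=-7.0000, Δy=3.5000; L_3 = √(Δx²+Δy²) = 7.8262
cable 4: Δx=-7.0000, Δy=1.0000; L_4 = √(Δx²+Δy²) = 7.0711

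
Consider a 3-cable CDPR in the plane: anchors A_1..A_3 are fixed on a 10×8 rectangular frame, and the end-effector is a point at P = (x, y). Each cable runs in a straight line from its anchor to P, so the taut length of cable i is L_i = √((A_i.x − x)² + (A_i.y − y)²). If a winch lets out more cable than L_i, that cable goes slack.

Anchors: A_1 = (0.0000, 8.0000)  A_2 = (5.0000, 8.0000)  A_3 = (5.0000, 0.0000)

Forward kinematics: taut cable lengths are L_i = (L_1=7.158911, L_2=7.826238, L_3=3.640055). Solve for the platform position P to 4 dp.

(1.5000, 1.0000)

circle eqns → linear via eq_j − eq_1; set q_j = A_j·A_j − L_j²
q_1 = 0.0000+64.0000−51.2500 = 12.7500
-10.0000·x + 0.0000·y = q_1−q_2 = -15.0000
-10.0000·x + 16.0000·y = q_1−q_3 = 1.0000
solve first two rows → x=1.5000, y=1.0000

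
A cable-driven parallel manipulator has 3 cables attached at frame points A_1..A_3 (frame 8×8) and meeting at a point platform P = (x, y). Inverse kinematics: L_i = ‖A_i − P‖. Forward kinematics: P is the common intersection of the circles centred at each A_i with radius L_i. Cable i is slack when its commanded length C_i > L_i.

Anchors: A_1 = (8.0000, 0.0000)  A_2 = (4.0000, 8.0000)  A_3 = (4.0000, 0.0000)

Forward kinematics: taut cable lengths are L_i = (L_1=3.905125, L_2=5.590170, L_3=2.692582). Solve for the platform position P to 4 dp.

circle eqns → linear via eq_j − eq_1; set k_j = A_j·A_j − L_j²
k_1 = 64.0000+0.0000−15.2500 = 48.7500
8.0000·x − 16.0000·y = k_1−k_2 = 0.0000
8.0000·x + 0.0000·y = k_1−k_3 = 40.0000
solve first two rows → x=5.0000, y=2.5000

(5.0000, 2.5000)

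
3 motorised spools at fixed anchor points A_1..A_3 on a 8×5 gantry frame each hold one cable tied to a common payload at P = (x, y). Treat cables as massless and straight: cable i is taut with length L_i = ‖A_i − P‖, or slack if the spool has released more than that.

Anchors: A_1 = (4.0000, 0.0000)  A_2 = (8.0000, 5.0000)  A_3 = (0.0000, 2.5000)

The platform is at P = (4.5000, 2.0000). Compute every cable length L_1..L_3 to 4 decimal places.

(2.0616, 4.6098, 4.5277)

L_1: Δ = A_1−P = (-0.5000, -2.0000) → ‖Δ‖ = √4.2500 = 2.0616
L_2: Δ = A_2−P = (3.5000, 3.0000) → ‖Δ‖ = √21.2500 = 4.6098
L_3: Δ = A_3−P = (-4.5000, 0.5000) → ‖Δ‖ = √20.5000 = 4.5277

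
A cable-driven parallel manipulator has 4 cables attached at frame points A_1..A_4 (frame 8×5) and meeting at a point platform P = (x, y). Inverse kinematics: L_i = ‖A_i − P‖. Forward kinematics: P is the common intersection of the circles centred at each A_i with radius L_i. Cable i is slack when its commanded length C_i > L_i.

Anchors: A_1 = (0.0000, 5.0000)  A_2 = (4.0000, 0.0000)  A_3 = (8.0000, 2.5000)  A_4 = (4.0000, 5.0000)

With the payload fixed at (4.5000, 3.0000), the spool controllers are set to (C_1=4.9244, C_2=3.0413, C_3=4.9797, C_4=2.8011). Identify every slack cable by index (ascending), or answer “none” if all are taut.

3, 4

cable 1: √((-4.5000)²+(2.0000)²)=4.9244, C_1=4.9244: taut
cable 2: √((-0.5000)²+(-3.0000)²)=3.0414, C_2=3.0413: taut
cable 3: √((3.5000)²+(-0.5000)²)=3.5355, C_3=4.9797: slack
cable 4: √((-0.5000)²+(2.0000)²)=2.0616, C_4=2.8011: slack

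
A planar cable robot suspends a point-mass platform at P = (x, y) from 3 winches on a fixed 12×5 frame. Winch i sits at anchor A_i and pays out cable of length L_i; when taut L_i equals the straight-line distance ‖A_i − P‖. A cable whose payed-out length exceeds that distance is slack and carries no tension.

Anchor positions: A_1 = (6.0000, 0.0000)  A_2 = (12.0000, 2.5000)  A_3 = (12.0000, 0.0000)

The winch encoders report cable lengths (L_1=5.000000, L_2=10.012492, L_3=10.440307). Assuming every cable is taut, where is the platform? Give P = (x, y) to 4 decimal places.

each cable: (A_i−P)·(A_i−P) = L_i²; let k_i = ‖A_i‖²−L_i²
k_1 = 36.0000+0.0000−25.0000 = 11.0000
row 1: -12.0000x − 5.0000y = -39.0000  (k_2=50.0000)
row 2: -12.0000x + 0.0000y = -24.0000  (k_3=35.0000)
Cramer on rows 1–2 → x = 2.0000, y = 3.0000

(2.0000, 3.0000)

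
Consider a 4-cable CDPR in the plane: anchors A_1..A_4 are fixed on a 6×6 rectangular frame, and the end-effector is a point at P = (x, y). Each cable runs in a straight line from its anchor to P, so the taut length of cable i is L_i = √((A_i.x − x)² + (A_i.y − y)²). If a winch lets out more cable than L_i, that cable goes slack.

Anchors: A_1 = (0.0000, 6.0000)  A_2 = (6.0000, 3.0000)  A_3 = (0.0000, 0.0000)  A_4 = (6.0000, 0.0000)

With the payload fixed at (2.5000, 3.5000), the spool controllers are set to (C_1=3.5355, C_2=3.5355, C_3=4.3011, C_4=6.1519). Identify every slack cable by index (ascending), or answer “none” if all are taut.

4

cable 1: √((-2.5000)²+(2.5000)²)=3.5355, C_1=3.5355: taut
cable 2: √((3.5000)²+(-0.5000)²)=3.5355, C_2=3.5355: taut
cable 3: √((-2.5000)²+(-3.5000)²)=4.3012, C_3=4.3011: taut
cable 4: √((3.5000)²+(-3.5000)²)=4.9497, C_4=6.1519: slack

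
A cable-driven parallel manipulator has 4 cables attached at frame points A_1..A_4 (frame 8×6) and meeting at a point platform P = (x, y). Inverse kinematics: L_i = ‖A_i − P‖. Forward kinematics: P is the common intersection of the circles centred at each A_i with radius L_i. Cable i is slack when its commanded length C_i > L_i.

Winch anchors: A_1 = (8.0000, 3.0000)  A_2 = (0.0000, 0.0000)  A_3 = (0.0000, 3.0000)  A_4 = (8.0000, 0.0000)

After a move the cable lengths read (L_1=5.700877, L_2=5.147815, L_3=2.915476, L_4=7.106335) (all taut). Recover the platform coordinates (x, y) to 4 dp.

(2.5000, 4.5000)

each cable: (A_i−P)·(A_i−P) = L_i²; let c_i = ‖A_i‖²−L_i²
c_1 = 64.0000+9.0000−32.5000 = 40.5000
row 1: 16.0000x + 6.0000y = 67.0000  (c_2=-26.5000)
row 2: 16.0000x + 0.0000y = 40.0000  (c_3=0.5000)
row 3: 0.0000x + 6.0000y = 27.0000  (c_4=13.5000)
Cramer on rows 1–2 → x = 2.5000, y = 4.5000
check cable 4: ‖A_4−P‖² = 50.5000 ≈ L_4² = 50.5000 ✓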